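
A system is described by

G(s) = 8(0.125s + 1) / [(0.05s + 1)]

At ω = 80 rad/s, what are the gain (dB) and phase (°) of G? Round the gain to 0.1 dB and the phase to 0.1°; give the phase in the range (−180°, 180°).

At ω = 80 rad/s:
zero (1 + j80·0.125) = 1 + j10 → |·| ≈ 10.05, ∠ ≈ 84.29°
pole (1 + j80·0.05) = 1 + j4 → |·| ≈ 4.1231, ∠ ≈ 75.96°
|G| = 8 · 10.05 / (4.1231) ≈ 19.5
Gain = 20 log₁₀(19.5) ≈ 25.80 dB
∠G = (84.29°) − (75.96°) = 8.33°

25.8 dB, 8.3°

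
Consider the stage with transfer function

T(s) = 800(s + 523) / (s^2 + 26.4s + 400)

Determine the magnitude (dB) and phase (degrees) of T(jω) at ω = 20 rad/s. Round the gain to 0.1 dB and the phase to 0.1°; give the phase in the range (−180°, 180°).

At s = jω = j20:
zero (s+523): 523 + j20 → |·| = √(523²+20²) = √273929 ≈ 523.38, ∠ = arctan(20/523) ≈ 2.19°
quadratic: (j20)² + 26.4·j20 + 400 = 0 + j528 → |·| ≈ 528, ∠ ≈ 90.00°
|T| = 800 · 523.38 / 528 ≈ 793
Gain = 20 log₁₀(793) ≈ 57.99 dB
∠T = 2.19° − 90.00° = -87.81°

58.0 dB, -87.8°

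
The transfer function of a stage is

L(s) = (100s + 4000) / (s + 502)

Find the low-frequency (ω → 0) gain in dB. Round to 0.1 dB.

L(0) = 4000 / 502 ≈ 7.9681
20 log₁₀(7.9681) ≈ 18.03 dB

18.0 dB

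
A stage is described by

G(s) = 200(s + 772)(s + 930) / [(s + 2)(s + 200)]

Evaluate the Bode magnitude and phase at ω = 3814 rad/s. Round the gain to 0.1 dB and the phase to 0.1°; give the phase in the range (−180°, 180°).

46.4 dB, -22.1°

At s = jω = j3814:
zero (s+772): 772 + j3814 → |·| = √(772²+3814²) = √15142580 ≈ 3891.3, ∠ = arctan(3814/772) ≈ 78.56°
zero (s+930): 930 + j3814 → |·| = √(930²+3814²) = √15411496 ≈ 3925.7, ∠ = arctan(3814/930) ≈ 76.30°
pole (s+2): 2 + j3814 → |·| = √(2²+3814²) = √14546600 ≈ 3814, ∠ = arctan(3814/2) ≈ 89.97°
pole (s+200): 200 + j3814 → |·| = √(200²+3814²) = √14586596 ≈ 3819.2, ∠ = arctan(3814/200) ≈ 87.00°
|G| = 200 · 1.5276e+07 / 1.4566e+07 ≈ 209.75
Gain = 20 log₁₀(209.75) ≈ 46.43 dB
∠G = 154.86° − 176.97° = -22.11°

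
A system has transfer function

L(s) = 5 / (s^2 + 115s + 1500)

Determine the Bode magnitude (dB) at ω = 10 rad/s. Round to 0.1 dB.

-51.2 dB

Substitute s = j10:
Numerator: 5 = 5 + j0
Denominator: (j10)^2 + 115(j10) + 1500 = 1400 + j1150
|N| = √(5² + 0²) ≈ 5, ∠N ≈ 0.00°
|D| = √(1400² + 1150²) ≈ 1811.8, ∠D ≈ 39.40°
|L| = 5 / 1811.8 ≈ 0.0027597
Gain = 20 log₁₀(0.0027597) ≈ -51.18 dB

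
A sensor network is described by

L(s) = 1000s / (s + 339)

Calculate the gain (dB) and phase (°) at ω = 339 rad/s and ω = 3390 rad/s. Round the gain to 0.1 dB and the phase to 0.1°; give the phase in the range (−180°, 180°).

At s = jω = j339:
zero at origin: s = j339 → |·| = 339, ∠ = 90.00°
pole (s+339): 339 + j339 → |·| = √(339²+339²) = √229842 ≈ 479.42, ∠ = arctan(339/339) ≈ 45.00°
|L| = 1000 · 339 / 479.42 ≈ 707.1
Gain = 20 log₁₀(707.1) ≈ 56.99 dB
∠L = 90.00° − 45.00° = 45.00°

At s = jω = j3390:
zero at origin: s = j3390 → |·| = 3390, ∠ = 90.00°
pole (s+339): 339 + j3390 → |·| = √(339²+3390²) = √11607021 ≈ 3406.9, ∠ = arctan(3390/339) ≈ 84.29°
|L| = 1000 · 3390 / 3406.9 ≈ 995.04
Gain = 20 log₁₀(995.04) ≈ 59.96 dB
∠L = 90.00° − 84.29° = 5.71°

ω = 339: 57.0 dB, 45.0°; ω = 3390: 60.0 dB, 5.7°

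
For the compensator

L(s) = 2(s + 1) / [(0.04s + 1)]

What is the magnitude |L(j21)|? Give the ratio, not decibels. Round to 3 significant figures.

At ω = 21 rad/s:
zero (1 + j21·1) = 1 + j21 → |·| ≈ 21.024, ∠ ≈ 87.27°
pole (1 + j21·0.04) = 1 + j0.84 → |·| ≈ 1.306, ∠ ≈ 40.03°
|L| = 2 · 21.024 / (1.306) ≈ 32.196

32.2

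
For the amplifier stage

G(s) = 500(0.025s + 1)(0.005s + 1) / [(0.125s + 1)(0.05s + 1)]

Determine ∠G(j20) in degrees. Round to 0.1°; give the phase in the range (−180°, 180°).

At ω = 20 rad/s:
zero (1 + j20·0.025) = 1 + j0.5 → |·| ≈ 1.118, ∠ ≈ 26.57°
zero (1 + j20·0.005) = 1 + j0.1 → |·| ≈ 1.005, ∠ ≈ 5.71°
pole (1 + j20·0.125) = 1 + j2.5 → |·| ≈ 2.6926, ∠ ≈ 68.20°
pole (1 + j20·0.05) = 1 + j1 → |·| ≈ 1.4142, ∠ ≈ 45.00°
∠G = (26.57° + 5.71°) − (68.20° + 45.00°) = -80.92°

-80.9°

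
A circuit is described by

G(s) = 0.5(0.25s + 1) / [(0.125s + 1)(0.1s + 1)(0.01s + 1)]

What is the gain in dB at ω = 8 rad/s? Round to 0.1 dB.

At ω = 8 rad/s:
zero (1 + j8·0.25) = 1 + j2 → |·| ≈ 2.2361, ∠ ≈ 63.43°
pole (1 + j8·0.125) = 1 + j1 → |·| ≈ 1.4142, ∠ ≈ 45.00°
pole (1 + j8·0.1) = 1 + j0.8 → |·| ≈ 1.2806, ∠ ≈ 38.66°
pole (1 + j8·0.01) = 1 + j0.08 → |·| ≈ 1.0032, ∠ ≈ 4.57°
|G| = 0.5 · 2.2361 / (1.4142 · 1.2806 · 1.0032) ≈ 0.61539
Gain = 20 log₁₀(0.61539) ≈ -4.22 dB

-4.2 dB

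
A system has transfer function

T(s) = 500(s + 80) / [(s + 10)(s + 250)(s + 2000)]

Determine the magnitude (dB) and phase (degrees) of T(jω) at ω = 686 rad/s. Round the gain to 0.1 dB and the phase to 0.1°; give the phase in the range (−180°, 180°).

-69.7 dB, -94.7°

At s = jω = j686:
zero (s+80): 80 + j686 → |·| = √(80²+686²) = √476996 ≈ 690.65, ∠ = arctan(686/80) ≈ 83.35°
pole (s+10): 10 + j686 → |·| = √(10²+686²) = √470696 ≈ 686.07, ∠ = arctan(686/10) ≈ 89.16°
pole (s+250): 250 + j686 → |·| = √(250²+686²) = √533096 ≈ 730.13, ∠ = arctan(686/250) ≈ 69.98°
pole (s+2000): 2000 + j686 → |·| = √(2000²+686²) = √4470596 ≈ 2114.4, ∠ = arctan(686/2000) ≈ 18.93°
|T| = 500 · 690.65 / 1.0591e+09 ≈ 0.00032606
Gain = 20 log₁₀(0.00032606) ≈ -69.73 dB
∠T = 83.35° − 178.07° = -94.72°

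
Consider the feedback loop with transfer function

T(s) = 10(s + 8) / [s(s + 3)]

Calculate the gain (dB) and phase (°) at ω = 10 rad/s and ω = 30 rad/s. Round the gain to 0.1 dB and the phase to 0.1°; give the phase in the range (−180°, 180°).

At s = jω = j10:
zero (s+8): 8 + j10 → |·| = √(8²+10²) = √164 ≈ 12.806, ∠ = arctan(10/8) ≈ 51.34°
pole (s+3): 3 + j10 → |·| = √(3²+10²) = √109 ≈ 10.44, ∠ = arctan(10/3) ≈ 73.30°
pole at origin: |s| = 10, ∠ = 90.00° (in denominator)
|T| = 10 · 12.806 / 104.4 ≈ 1.2266
Gain = 20 log₁₀(1.2266) ≈ 1.77 dB
∠T = 51.34° − 163.30° = -111.96°

At s = jω = j30:
zero (s+8): 8 + j30 → |·| = √(8²+30²) = √964 ≈ 31.048, ∠ = arctan(30/8) ≈ 75.07°
pole (s+3): 3 + j30 → |·| = √(3²+30²) = √909 ≈ 30.15, ∠ = arctan(30/3) ≈ 84.29°
pole at origin: |s| = 30, ∠ = 90.00° (in denominator)
|T| = 10 · 31.048 / 904.5 ≈ 0.34326
Gain = 20 log₁₀(0.34326) ≈ -9.29 dB
∠T = 75.07° − 174.29° = -99.22°

ω = 10: 1.8 dB, -112.0°; ω = 30: -9.3 dB, -99.2°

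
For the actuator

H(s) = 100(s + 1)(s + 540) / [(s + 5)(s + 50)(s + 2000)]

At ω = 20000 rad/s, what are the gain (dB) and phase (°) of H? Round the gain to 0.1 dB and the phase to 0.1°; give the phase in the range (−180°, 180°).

-46.1 dB, -85.7°

At s = jω = j20000:
zero (s+1): 1 + j20000 → |·| = √(1²+20000²) = √400000001 ≈ 20000, ∠ = arctan(20000/1) ≈ 90.00°
zero (s+540): 540 + j20000 → |·| = √(540²+20000²) = √400291600 ≈ 20007, ∠ = arctan(20000/540) ≈ 88.45°
pole (s+5): 5 + j20000 → |·| = √(5²+20000²) = √400000025 ≈ 20000, ∠ = arctan(20000/5) ≈ 89.99°
pole (s+50): 50 + j20000 → |·| = √(50²+20000²) = √400002500 ≈ 20000, ∠ = arctan(20000/50) ≈ 89.86°
pole (s+2000): 2000 + j20000 → |·| = √(2000²+20000²) = √404000000 ≈ 20100, ∠ = arctan(20000/2000) ≈ 84.29°
|H| = 100 · 4.0014e+08 / 8.04e+12 ≈ 0.0049769
Gain = 20 log₁₀(0.0049769) ≈ -46.06 dB
∠H = 178.45° − 264.14° = -85.69°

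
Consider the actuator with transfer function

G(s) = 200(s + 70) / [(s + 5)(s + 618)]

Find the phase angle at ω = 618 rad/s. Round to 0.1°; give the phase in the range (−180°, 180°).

At s = jω = j618:
zero (s+70): 70 + j618 → |·| = √(70²+618²) = √386824 ≈ 621.95, ∠ = arctan(618/70) ≈ 83.54°
pole (s+5): 5 + j618 → |·| = √(5²+618²) = √381949 ≈ 618.02, ∠ = arctan(618/5) ≈ 89.54°
pole (s+618): 618 + j618 → |·| = √(618²+618²) = √763848 ≈ 873.98, ∠ = arctan(618/618) ≈ 45.00°
∠G = 83.54° − 134.54° = -51.00°

-51.0°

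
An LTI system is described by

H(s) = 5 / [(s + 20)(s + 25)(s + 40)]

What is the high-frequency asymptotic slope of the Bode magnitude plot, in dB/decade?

Each pole contributes −20 dB/decade at high frequency; each zero contributes +20 dB/decade.
Net: 0 zero(s) − 3 pole(s) → -60 dB/decade.

-60 dB/decade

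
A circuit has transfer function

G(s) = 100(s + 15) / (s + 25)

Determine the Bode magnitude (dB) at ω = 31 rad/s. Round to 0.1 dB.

38.7 dB

At s = jω = j31:
zero (s+15): 15 + j31 → |·| = √(15²+31²) = √1186 ≈ 34.438, ∠ = arctan(31/15) ≈ 64.18°
pole (s+25): 25 + j31 → |·| = √(25²+31²) = √1586 ≈ 39.825, ∠ = arctan(31/25) ≈ 51.12°
|G| = 100 · 34.438 / 39.825 ≈ 86.473
Gain = 20 log₁₀(86.473) ≈ 38.74 dB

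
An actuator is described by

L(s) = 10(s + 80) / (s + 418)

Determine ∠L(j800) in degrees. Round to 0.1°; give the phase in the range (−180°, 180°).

At s = jω = j800:
zero (s+80): 80 + j800 → |·| = √(80²+800²) = √646400 ≈ 803.99, ∠ = arctan(800/80) ≈ 84.29°
pole (s+418): 418 + j800 → |·| = √(418²+800²) = √814724 ≈ 902.62, ∠ = arctan(800/418) ≈ 62.41°
∠L = 84.29° − 62.41° = 21.88°

21.9°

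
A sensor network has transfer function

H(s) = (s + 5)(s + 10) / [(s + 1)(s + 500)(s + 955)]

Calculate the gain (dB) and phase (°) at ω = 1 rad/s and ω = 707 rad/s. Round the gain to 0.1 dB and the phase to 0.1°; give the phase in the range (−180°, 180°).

At s = jω = j1:
zero (s+5): 5 + j1 → |·| = √(5²+1²) = √26 ≈ 5.099, ∠ = arctan(1/5) ≈ 11.31°
zero (s+10): 10 + j1 → |·| = √(10²+1²) = √101 ≈ 10.05, ∠ = arctan(1/10) ≈ 5.71°
pole (s+1): 1 + j1 → |·| = √(1²+1²) = √2 ≈ 1.4142, ∠ = arctan(1/1) ≈ 45.00°
pole (s+500): 500 + j1 → |·| = √(500²+1²) = √250001 ≈ 500, ∠ = arctan(1/500) ≈ 0.11°
pole (s+955): 955 + j1 → |·| = √(955²+1²) = √912026 ≈ 955, ∠ = arctan(1/955) ≈ 0.06°
|H| = 1 · 51.245 / 6.7528e+05 ≈ 7.5887e-05
Gain = 20 log₁₀(7.5887e-05) ≈ -82.40 dB
∠H = 17.02° − 45.17° = -28.15°

At s = jω = j707:
zero (s+5): 5 + j707 → |·| = √(5²+707²) = √499874 ≈ 707.02, ∠ = arctan(707/5) ≈ 89.59°
zero (s+10): 10 + j707 → |·| = √(10²+707²) = √499949 ≈ 707.07, ∠ = arctan(707/10) ≈ 89.19°
pole (s+1): 1 + j707 → |·| = √(1²+707²) = √499850 ≈ 707, ∠ = arctan(707/1) ≈ 89.92°
pole (s+500): 500 + j707 → |·| = √(500²+707²) = √749849 ≈ 865.94, ∠ = arctan(707/500) ≈ 54.73°
pole (s+955): 955 + j707 → |·| = √(955²+707²) = √1411874 ≈ 1188.2, ∠ = arctan(707/955) ≈ 36.51°
|H| = 1 · 4.9991e+05 / 7.2744e+08 ≈ 0.00068722
Gain = 20 log₁₀(0.00068722) ≈ -63.26 dB
∠H = 178.78° − 181.16° = -2.38°

ω = 1: -82.4 dB, -28.2°; ω = 707: -63.3 dB, -2.4°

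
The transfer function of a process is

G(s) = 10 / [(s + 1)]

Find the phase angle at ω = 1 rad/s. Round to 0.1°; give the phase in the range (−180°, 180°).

At ω = 1 rad/s:
pole (1 + j1·1) = 1 + j1 → |·| ≈ 1.4142, ∠ ≈ 45.00°
∠G = (0°) − (45.00°) = -45.00°

-45.0°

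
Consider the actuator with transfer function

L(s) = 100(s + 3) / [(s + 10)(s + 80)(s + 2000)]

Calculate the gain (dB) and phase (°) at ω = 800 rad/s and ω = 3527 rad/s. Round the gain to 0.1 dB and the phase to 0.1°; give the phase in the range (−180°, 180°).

At s = jω = j800:
zero (s+3): 3 + j800 → |·| = √(3²+800²) = √640009 ≈ 800.01, ∠ = arctan(800/3) ≈ 89.79°
pole (s+10): 10 + j800 → |·| = √(10²+800²) = √640100 ≈ 800.06, ∠ = arctan(800/10) ≈ 89.28°
pole (s+80): 80 + j800 → |·| = √(80²+800²) = √646400 ≈ 803.99, ∠ = arctan(800/80) ≈ 84.29°
pole (s+2000): 2000 + j800 → |·| = √(2000²+800²) = √4640000 ≈ 2154.1, ∠ = arctan(800/2000) ≈ 21.80°
|L| = 100 · 800.01 / 1.3856e+09 ≈ 5.7737e-05
Gain = 20 log₁₀(5.7737e-05) ≈ -84.77 dB
∠L = 89.79° − 195.37° = -105.58°

At s = jω = j3527:
zero (s+3): 3 + j3527 → |·| = √(3²+3527²) = √12439738 ≈ 3527, ∠ = arctan(3527/3) ≈ 89.95°
pole (s+10): 10 + j3527 → |·| = √(10²+3527²) = √12439829 ≈ 3527, ∠ = arctan(3527/10) ≈ 89.84°
pole (s+80): 80 + j3527 → |·| = √(80²+3527²) = √12446129 ≈ 3527.9, ∠ = arctan(3527/80) ≈ 88.70°
pole (s+2000): 2000 + j3527 → |·| = √(2000²+3527²) = √16439729 ≈ 4054.6, ∠ = arctan(3527/2000) ≈ 60.44°
|L| = 100 · 3527 / 5.0451e+10 ≈ 6.9909e-06
Gain = 20 log₁₀(6.9909e-06) ≈ -103.11 dB
∠L = 89.95° − 238.98° = -149.03°

ω = 800: -84.8 dB, -105.6°; ω = 3527: -103.1 dB, -149.0°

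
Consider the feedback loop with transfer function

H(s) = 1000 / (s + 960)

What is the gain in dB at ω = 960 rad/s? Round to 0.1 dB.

Substitute s = j960:
Numerator: 1000 = 1000 + j0
Denominator: (j960) + 960 = 960 + j960
|N| = √(1000² + 0²) ≈ 1000, ∠N ≈ 0.00°
|D| = √(960² + 960²) ≈ 1357.6, ∠D ≈ 45.00°
|H| = 1000 / 1357.6 ≈ 0.73659
Gain = 20 log₁₀(0.73659) ≈ -2.66 dB

-2.7 dB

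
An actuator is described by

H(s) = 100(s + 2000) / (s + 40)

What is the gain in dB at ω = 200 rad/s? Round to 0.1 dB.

At s = jω = j200:
zero (s+2000): 2000 + j200 → |·| = √(2000²+200²) = √4040000 ≈ 2010, ∠ = arctan(200/2000) ≈ 5.71°
pole (s+40): 40 + j200 → |·| = √(40²+200²) = √41600 ≈ 203.96, ∠ = arctan(200/40) ≈ 78.69°
|H| = 100 · 2010 / 203.96 ≈ 985.49
Gain = 20 log₁₀(985.49) ≈ 59.87 dB

59.9 dB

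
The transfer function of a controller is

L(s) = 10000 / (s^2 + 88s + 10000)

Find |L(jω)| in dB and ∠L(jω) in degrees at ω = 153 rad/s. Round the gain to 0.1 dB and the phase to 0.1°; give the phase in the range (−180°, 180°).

-5.6 dB, -134.9°

At s = jω = j153:
quadratic: (j153)² + 88·j153 + 10000 = -13409 + j13464 → |·| ≈ 19002, ∠ ≈ 134.88°
|L| = 10000 / 19002 ≈ 0.52626
Gain = 20 log₁₀(0.52626) ≈ -5.58 dB
∠L = 0.00° − 134.88° = -134.88°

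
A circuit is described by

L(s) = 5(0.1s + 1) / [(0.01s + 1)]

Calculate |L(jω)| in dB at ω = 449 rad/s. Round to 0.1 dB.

33.8 dB

At ω = 449 rad/s:
zero (1 + j449·0.1) = 1 + j44.9 → |·| ≈ 44.911, ∠ ≈ 88.72°
pole (1 + j449·0.01) = 1 + j4.49 → |·| ≈ 4.6, ∠ ≈ 77.44°
|L| = 5 · 44.911 / (4.6) ≈ 48.816
Gain = 20 log₁₀(48.816) ≈ 33.77 dB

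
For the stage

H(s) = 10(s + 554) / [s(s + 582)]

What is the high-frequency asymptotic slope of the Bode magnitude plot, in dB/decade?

-20 dB/decade

Each pole contributes −20 dB/decade at high frequency; each zero contributes +20 dB/decade.
Net: 1 zero(s) − 2 pole(s) → -20 dB/decade.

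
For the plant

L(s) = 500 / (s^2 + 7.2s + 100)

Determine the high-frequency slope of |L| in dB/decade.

Each pole contributes −20 dB/decade at high frequency; each zero contributes +20 dB/decade.
Net: 0 zero(s) − 2 pole(s) → -40 dB/decade.

-40 dB/decade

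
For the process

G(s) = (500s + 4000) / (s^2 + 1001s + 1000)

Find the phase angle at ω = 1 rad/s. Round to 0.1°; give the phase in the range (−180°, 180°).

Substitute s = j1:
Numerator: 500(j1) + 4000 = 4000 + j500
Denominator: (j1)^2 + 1001(j1) + 1000 = 999 + j1001
|N| = √(4000² + 500²) ≈ 4031.1, ∠N ≈ 7.13°
|D| = √(999² + 1001²) ≈ 1414.2, ∠D ≈ 45.06°
∠G = 7.13° − 45.06° = -37.93°

-37.9°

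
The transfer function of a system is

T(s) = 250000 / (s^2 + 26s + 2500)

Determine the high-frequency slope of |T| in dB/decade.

-40 dB/decade

Each pole contributes −20 dB/decade at high frequency; each zero contributes +20 dB/decade.
Net: 0 zero(s) − 2 pole(s) → -40 dB/decade.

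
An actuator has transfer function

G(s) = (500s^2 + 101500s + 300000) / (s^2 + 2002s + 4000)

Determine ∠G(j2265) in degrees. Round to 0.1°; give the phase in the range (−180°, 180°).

36.4°

Substitute s = j2265:
Numerator: 500(j2265)^2 + 101500(j2265) + 300000 = -2564812500 + j229897500
Denominator: (j2265)^2 + 2002(j2265) + 4000 = -5126225 + j4534530
|N| = √(2564812500² + 229897500²) ≈ 2.5751e+09, ∠N ≈ 174.88°
|D| = √(5126225² + 4534530²) ≈ 6.844e+06, ∠D ≈ 138.50°
∠G = 174.88° − 138.50° = 36.38°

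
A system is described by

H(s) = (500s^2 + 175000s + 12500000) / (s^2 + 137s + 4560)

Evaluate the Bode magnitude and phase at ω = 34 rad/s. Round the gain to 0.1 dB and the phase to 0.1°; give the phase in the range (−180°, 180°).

Substitute s = j34:
Numerator: 500(j34)^2 + 175000(j34) + 12500000 = 11922000 + j5950000
Denominator: (j34)^2 + 137(j34) + 4560 = 3404 + j4658
|N| = √(11922000² + 5950000²) ≈ 1.3324e+07, ∠N ≈ 26.52°
|D| = √(3404² + 4658²) ≈ 5769.2, ∠D ≈ 53.84°
|H| = 1.3324e+07 / 5769.2 ≈ 2309.5
Gain = 20 log₁₀(2309.5) ≈ 67.27 dB
∠H = 26.52° − 53.84° = -27.32°

67.3 dB, -27.3°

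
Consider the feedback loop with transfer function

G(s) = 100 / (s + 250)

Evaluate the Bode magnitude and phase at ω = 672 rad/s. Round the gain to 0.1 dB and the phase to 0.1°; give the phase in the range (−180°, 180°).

At s = jω = j672:
pole (s+250): 250 + j672 → |·| = √(250²+672²) = √514084 ≈ 717, ∠ = arctan(672/250) ≈ 69.59°
|G| = 100 / 717 ≈ 0.13947
Gain = 20 log₁₀(0.13947) ≈ -17.11 dB
∠G = 0.00° − 69.59° = -69.59°

-17.1 dB, -69.6°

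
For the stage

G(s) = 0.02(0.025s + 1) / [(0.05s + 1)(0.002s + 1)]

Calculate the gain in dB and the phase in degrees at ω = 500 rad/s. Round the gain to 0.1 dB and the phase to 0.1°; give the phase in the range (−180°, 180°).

At ω = 500 rad/s:
zero (1 + j500·0.025) = 1 + j12.5 → |·| ≈ 12.54, ∠ ≈ 85.43°
pole (1 + j500·0.05) = 1 + j25 → |·| ≈ 25.02, ∠ ≈ 87.71°
pole (1 + j500·0.002) = 1 + j1 → |·| ≈ 1.4142, ∠ ≈ 45.00°
|G| = 0.02 · 12.54 / (25.02 · 1.4142) ≈ 0.0070881
Gain = 20 log₁₀(0.0070881) ≈ -42.99 dB
∠G = (85.43°) − (87.71° + 45.00°) = -47.28°

-43.0 dB, -47.3°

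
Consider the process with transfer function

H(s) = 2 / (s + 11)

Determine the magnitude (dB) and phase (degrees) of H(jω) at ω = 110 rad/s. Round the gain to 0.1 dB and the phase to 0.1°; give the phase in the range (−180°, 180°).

At s = jω = j110:
pole (s+11): 11 + j110 → |·| = √(11²+110²) = √12221 ≈ 110.55, ∠ = arctan(110/11) ≈ 84.29°
|H| = 2 / 110.55 ≈ 0.018091
Gain = 20 log₁₀(0.018091) ≈ -34.85 dB
∠H = 0.00° − 84.29° = -84.29°

-34.9 dB, -84.3°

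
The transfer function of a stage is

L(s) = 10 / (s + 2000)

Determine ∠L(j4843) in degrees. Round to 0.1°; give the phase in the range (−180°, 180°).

At s = jω = j4843:
pole (s+2000): 2000 + j4843 → |·| = √(2000²+4843²) = √27454649 ≈ 5239.7, ∠ = arctan(4843/2000) ≈ 67.56°
∠L = 0.00° − 67.56° = -67.56°

-67.6°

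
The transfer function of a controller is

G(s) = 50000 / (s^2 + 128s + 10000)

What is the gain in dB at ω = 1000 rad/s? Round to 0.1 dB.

-26.0 dB

At s = jω = j1000:
quadratic: (j1000)² + 128·j1000 + 10000 = -990000 + j128000 → |·| ≈ 9.9824e+05, ∠ ≈ 172.63°
|G| = 50000 / 9.9824e+05 ≈ 0.050088
Gain = 20 log₁₀(0.050088) ≈ -26.01 dB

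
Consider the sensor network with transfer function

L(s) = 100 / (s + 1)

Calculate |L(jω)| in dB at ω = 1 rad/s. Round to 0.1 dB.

Substitute s = j1:
Numerator: 100 = 100 + j0
Denominator: (j1) + 1 = 1 + j1
|N| = √(100² + 0²) ≈ 100, ∠N ≈ 0.00°
|D| = √(1² + 1²) ≈ 1.4142, ∠D ≈ 45.00°
|L| = 100 / 1.4142 ≈ 70.711
Gain = 20 log₁₀(70.711) ≈ 36.99 dB

37.0 dB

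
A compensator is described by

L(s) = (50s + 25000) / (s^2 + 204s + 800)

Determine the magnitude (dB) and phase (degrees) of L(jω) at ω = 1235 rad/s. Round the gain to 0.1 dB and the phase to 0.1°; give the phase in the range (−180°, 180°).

Substitute s = j1235:
Numerator: 50(j1235) + 25000 = 25000 + j61750
Denominator: (j1235)^2 + 204(j1235) + 800 = -1524425 + j251940
|N| = √(25000² + 61750²) ≈ 66619, ∠N ≈ 67.96°
|D| = √(1524425² + 251940²) ≈ 1.5451e+06, ∠D ≈ 170.62°
|L| = 66619 / 1.5451e+06 ≈ 0.043116
Gain = 20 log₁₀(0.043116) ≈ -27.31 dB
∠L = 67.96° − 170.62° = -102.66°

-27.3 dB, -102.7°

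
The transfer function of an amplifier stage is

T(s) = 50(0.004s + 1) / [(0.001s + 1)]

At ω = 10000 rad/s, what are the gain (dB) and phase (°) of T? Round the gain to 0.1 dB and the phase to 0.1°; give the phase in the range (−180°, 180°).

At ω = 10000 rad/s:
zero (1 + j10000·0.004) = 1 + j40 → |·| ≈ 40.012, ∠ ≈ 88.57°
pole (1 + j10000·0.001) = 1 + j10 → |·| ≈ 10.05, ∠ ≈ 84.29°
|T| = 50 · 40.012 / (10.05) ≈ 199.06
Gain = 20 log₁₀(199.06) ≈ 45.98 dB
∠T = (88.57°) − (84.29°) = 4.28°

46.0 dB, 4.3°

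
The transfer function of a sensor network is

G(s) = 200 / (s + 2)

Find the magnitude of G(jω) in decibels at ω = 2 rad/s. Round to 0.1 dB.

Substitute s = j2:
Numerator: 200 = 200 + j0
Denominator: (j2) + 2 = 2 + j2
|N| = √(200² + 0²) ≈ 200, ∠N ≈ 0.00°
|D| = √(2² + 2²) ≈ 2.8284, ∠D ≈ 45.00°
|G| = 200 / 2.8284 ≈ 70.711
Gain = 20 log₁₀(70.711) ≈ 36.99 dB

37.0 dB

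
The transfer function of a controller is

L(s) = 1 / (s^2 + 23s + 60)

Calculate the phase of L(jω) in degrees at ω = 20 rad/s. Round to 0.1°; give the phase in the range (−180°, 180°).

Substitute s = j20:
Numerator: 1 = 1 + j0
Denominator: (j20)^2 + 23(j20) + 60 = -340 + j460
|N| = √(1² + 0²) ≈ 1, ∠N ≈ 0.00°
|D| = √(340² + 460²) ≈ 572.01, ∠D ≈ 126.47°
∠L = 0.00° − 126.47° = -126.47°

-126.5°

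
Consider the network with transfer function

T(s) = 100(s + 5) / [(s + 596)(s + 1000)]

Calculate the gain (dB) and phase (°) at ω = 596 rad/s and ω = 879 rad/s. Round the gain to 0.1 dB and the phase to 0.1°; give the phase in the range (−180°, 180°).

ω = 596: -24.3 dB, 13.7°; ω = 879: -24.1 dB, -7.5°

At s = jω = j596:
zero (s+5): 5 + j596 → |·| = √(5²+596²) = √355241 ≈ 596.02, ∠ = arctan(596/5) ≈ 89.52°
pole (s+596): 596 + j596 → |·| = √(596²+596²) = √710432 ≈ 842.87, ∠ = arctan(596/596) ≈ 45.00°
pole (s+1000): 1000 + j596 → |·| = √(1000²+596²) = √1355216 ≈ 1164.1, ∠ = arctan(596/1000) ≈ 30.79°
|T| = 100 · 596.02 / 9.8118e+05 ≈ 0.060745
Gain = 20 log₁₀(0.060745) ≈ -24.33 dB
∠T = 89.52° − 75.79° = 13.73°

At s = jω = j879:
zero (s+5): 5 + j879 → |·| = √(5²+879²) = √772666 ≈ 879.01, ∠ = arctan(879/5) ≈ 89.67°
pole (s+596): 596 + j879 → |·| = √(596²+879²) = √1127857 ≈ 1062, ∠ = arctan(879/596) ≈ 55.86°
pole (s+1000): 1000 + j879 → |·| = √(1000²+879²) = √1772641 ≈ 1331.4, ∠ = arctan(879/1000) ≈ 41.32°
|T| = 100 · 879.01 / 1.4139e+06 ≈ 0.062169
Gain = 20 log₁₀(0.062169) ≈ -24.13 dB
∠T = 89.67° − 97.18° = -7.51°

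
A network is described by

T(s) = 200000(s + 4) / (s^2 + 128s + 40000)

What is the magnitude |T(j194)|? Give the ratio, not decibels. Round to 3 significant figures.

1.56e+03

At s = jω = j194:
zero (s+4): 4 + j194 → |·| = √(4²+194²) = √37652 ≈ 194.04, ∠ = arctan(194/4) ≈ 88.82°
quadratic: (j194)² + 128·j194 + 40000 = 2364 + j24832 → |·| ≈ 24944, ∠ ≈ 84.56°
|T| = 200000 · 194.04 / 24944 ≈ 1555.8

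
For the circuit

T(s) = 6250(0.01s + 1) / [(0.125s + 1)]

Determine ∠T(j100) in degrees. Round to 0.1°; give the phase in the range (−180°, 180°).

-40.4°

At ω = 100 rad/s:
zero (1 + j100·0.01) = 1 + j1 → |·| ≈ 1.4142, ∠ ≈ 45.00°
pole (1 + j100·0.125) = 1 + j12.5 → |·| ≈ 12.54, ∠ ≈ 85.43°
∠T = (45.00°) − (85.43°) = -40.43°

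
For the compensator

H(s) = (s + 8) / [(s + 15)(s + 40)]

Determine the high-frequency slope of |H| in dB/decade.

-20 dB/decade

Each pole contributes −20 dB/decade at high frequency; each zero contributes +20 dB/decade.
Net: 1 zero(s) − 2 pole(s) → -20 dB/decade.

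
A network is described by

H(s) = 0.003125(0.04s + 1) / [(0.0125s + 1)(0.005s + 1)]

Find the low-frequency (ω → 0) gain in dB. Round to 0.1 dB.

-50.1 dB

H(0) = 0.003125 · 1 / 1 = 0.003125
20 log₁₀(0.003125) ≈ -50.10 dB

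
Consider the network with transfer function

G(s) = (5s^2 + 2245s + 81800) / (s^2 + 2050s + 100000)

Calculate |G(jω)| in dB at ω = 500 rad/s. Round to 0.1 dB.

3.9 dB

Substitute s = j500:
Numerator: 5(j500)^2 + 2245(j500) + 81800 = -1168200 + j1122500
Denominator: (j500)^2 + 2050(j500) + 100000 = -150000 + j1025000
|N| = √(1168200² + 1122500²) ≈ 1.6201e+06, ∠N ≈ 136.14°
|D| = √(150000² + 1025000²) ≈ 1.0359e+06, ∠D ≈ 98.33°
|G| = 1.6201e+06 / 1.0359e+06 ≈ 1.564
Gain = 20 log₁₀(1.564) ≈ 3.88 dB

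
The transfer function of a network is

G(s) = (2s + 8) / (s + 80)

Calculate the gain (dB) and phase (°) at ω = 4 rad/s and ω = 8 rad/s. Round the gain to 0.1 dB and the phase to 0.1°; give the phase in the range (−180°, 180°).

ω = 4: -17.0 dB, 42.1°; ω = 8: -13.1 dB, 57.7°

Substitute s = j4:
Numerator: 2(j4) + 8 = 8 + j8
Denominator: (j4) + 80 = 80 + j4
|N| = √(8² + 8²) ≈ 11.314, ∠N ≈ 45.00°
|D| = √(80² + 4²) ≈ 80.1, ∠D ≈ 2.86°
|G| = 11.314 / 80.1 ≈ 0.14125
Gain = 20 log₁₀(0.14125) ≈ -17.00 dB
∠G = 45.00° − 2.86° = 42.14°

Substitute s = j8:
Numerator: 2(j8) + 8 = 8 + j16
Denominator: (j8) + 80 = 80 + j8
|N| = √(8² + 16²) ≈ 17.889, ∠N ≈ 63.43°
|D| = √(80² + 8²) ≈ 80.399, ∠D ≈ 5.71°
|G| = 17.889 / 80.399 ≈ 0.2225
Gain = 20 log₁₀(0.2225) ≈ -13.05 dB
∠G = 63.43° − 5.71° = 57.72°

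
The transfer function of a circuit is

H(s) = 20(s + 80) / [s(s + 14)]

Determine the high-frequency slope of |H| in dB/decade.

Each pole contributes −20 dB/decade at high frequency; each zero contributes +20 dB/decade.
Net: 1 zero(s) − 2 pole(s) → -20 dB/decade.

-20 dB/decade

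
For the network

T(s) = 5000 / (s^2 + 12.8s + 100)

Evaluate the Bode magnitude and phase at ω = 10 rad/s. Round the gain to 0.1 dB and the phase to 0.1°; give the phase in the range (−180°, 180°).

31.8 dB, -90.0°

At s = jω = j10:
quadratic: (j10)² + 12.8·j10 + 100 = 0 + j128 → |·| ≈ 128, ∠ ≈ 90.00°
|T| = 5000 / 128 ≈ 39.062
Gain = 20 log₁₀(39.062) ≈ 31.84 dB
∠T = 0.00° − 90.00° = -90.00°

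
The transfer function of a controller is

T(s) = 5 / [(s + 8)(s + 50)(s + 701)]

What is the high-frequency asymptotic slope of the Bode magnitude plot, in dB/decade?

-60 dB/decade

Each pole contributes −20 dB/decade at high frequency; each zero contributes +20 dB/decade.
Net: 0 zero(s) − 3 pole(s) → -60 dB/decade.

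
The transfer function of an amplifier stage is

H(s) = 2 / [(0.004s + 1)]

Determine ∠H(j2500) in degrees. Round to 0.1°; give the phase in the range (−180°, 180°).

At ω = 2500 rad/s:
pole (1 + j2500·0.004) = 1 + j10 → |·| ≈ 10.05, ∠ ≈ 84.29°
∠H = (0°) − (84.29°) = -84.29°

-84.3°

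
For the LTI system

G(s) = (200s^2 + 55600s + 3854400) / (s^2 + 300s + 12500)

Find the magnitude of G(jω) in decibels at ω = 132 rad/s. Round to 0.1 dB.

45.3 dB

Substitute s = j132:
Numerator: 200(j132)^2 + 55600(j132) + 3854400 = 369600 + j7339200
Denominator: (j132)^2 + 300(j132) + 12500 = -4924 + j39600
|N| = √(369600² + 7339200²) ≈ 7.3485e+06, ∠N ≈ 87.12°
|D| = √(4924² + 39600²) ≈ 39905, ∠D ≈ 97.09°
|G| = 7.3485e+06 / 39905 ≈ 184.15
Gain = 20 log₁₀(184.15) ≈ 45.30 dB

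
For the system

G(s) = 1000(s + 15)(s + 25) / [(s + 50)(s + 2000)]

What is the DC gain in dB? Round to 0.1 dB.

11.5 dB

G(0) = 1000·15·25 / (50·2000) = 3.75
20 log₁₀(3.75) ≈ 11.48 dB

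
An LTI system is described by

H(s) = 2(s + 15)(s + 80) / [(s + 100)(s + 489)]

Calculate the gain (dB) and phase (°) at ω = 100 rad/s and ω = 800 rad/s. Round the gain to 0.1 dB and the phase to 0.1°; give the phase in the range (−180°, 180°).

ω = 100: -8.7 dB, 76.3°; ω = 800: 4.6 dB, 31.8°

At s = jω = j100:
zero (s+15): 15 + j100 → |·| = √(15²+100²) = √10225 ≈ 101.12, ∠ = arctan(100/15) ≈ 81.47°
zero (s+80): 80 + j100 → |·| = √(80²+100²) = √16400 ≈ 128.06, ∠ = arctan(100/80) ≈ 51.34°
pole (s+100): 100 + j100 → |·| = √(100²+100²) = √20000 ≈ 141.42, ∠ = arctan(100/100) ≈ 45.00°
pole (s+489): 489 + j100 → |·| = √(489²+100²) = √249121 ≈ 499.12, ∠ = arctan(100/489) ≈ 11.56°
|H| = 2 · 12949 / 70586 ≈ 0.3669
Gain = 20 log₁₀(0.3669) ≈ -8.71 dB
∠H = 132.81° − 56.56° = 76.25°

At s = jω = j800:
zero (s+15): 15 + j800 → |·| = √(15²+800²) = √640225 ≈ 800.14, ∠ = arctan(800/15) ≈ 88.93°
zero (s+80): 80 + j800 → |·| = √(80²+800²) = √646400 ≈ 803.99, ∠ = arctan(800/80) ≈ 84.29°
pole (s+100): 100 + j800 → |·| = √(100²+800²) = √650000 ≈ 806.23, ∠ = arctan(800/100) ≈ 82.87°
pole (s+489): 489 + j800 → |·| = √(489²+800²) = √879121 ≈ 937.61, ∠ = arctan(800/489) ≈ 58.56°
|H| = 2 · 6.433e+05 / 7.5593e+05 ≈ 1.702
Gain = 20 log₁₀(1.702) ≈ 4.62 dB
∠H = 173.22° − 141.43° = 31.79°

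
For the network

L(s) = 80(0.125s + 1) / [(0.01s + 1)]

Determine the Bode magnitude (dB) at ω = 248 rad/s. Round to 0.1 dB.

59.4 dB

At ω = 248 rad/s:
zero (1 + j248·0.125) = 1 + j31 → |·| ≈ 31.016, ∠ ≈ 88.15°
pole (1 + j248·0.01) = 1 + j2.48 → |·| ≈ 2.674, ∠ ≈ 68.04°
|L| = 80 · 31.016 / (2.674) ≈ 927.93
Gain = 20 log₁₀(927.93) ≈ 59.35 dB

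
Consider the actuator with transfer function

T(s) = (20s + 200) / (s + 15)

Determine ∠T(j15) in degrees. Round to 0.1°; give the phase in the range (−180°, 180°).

Substitute s = j15:
Numerator: 20(j15) + 200 = 200 + j300
Denominator: (j15) + 15 = 15 + j15
|N| = √(200² + 300²) ≈ 360.56, ∠N ≈ 56.31°
|D| = √(15² + 15²) ≈ 21.213, ∠D ≈ 45.00°
∠T = 56.31° − 45.00° = 11.31°

11.3°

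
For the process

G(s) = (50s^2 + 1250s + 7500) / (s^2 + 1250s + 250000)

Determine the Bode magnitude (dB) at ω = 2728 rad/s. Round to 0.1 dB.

Substitute s = j2728:
Numerator: 50(j2728)^2 + 1250(j2728) + 7500 = -372091700 + j3410000
Denominator: (j2728)^2 + 1250(j2728) + 250000 = -7191984 + j3410000
|N| = √(372091700² + 3410000²) ≈ 3.7211e+08, ∠N ≈ 179.47°
|D| = √(7191984² + 3410000²) ≈ 7.9594e+06, ∠D ≈ 154.63°
|G| = 3.7211e+08 / 7.9594e+06 ≈ 46.751
Gain = 20 log₁₀(46.751) ≈ 33.40 dB

33.4 dB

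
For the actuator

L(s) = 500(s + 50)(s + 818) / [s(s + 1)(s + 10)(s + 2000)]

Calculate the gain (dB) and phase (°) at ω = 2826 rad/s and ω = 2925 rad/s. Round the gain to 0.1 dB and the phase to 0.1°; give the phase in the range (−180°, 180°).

ω = 2826: -85.5 dB, -161.6°; ω = 2925: -86.0 dB, -162.0°

At s = jω = j2826:
zero (s+50): 50 + j2826 → |·| = √(50²+2826²) = √7988776 ≈ 2826.4, ∠ = arctan(2826/50) ≈ 88.99°
zero (s+818): 818 + j2826 → |·| = √(818²+2826²) = √8655400 ≈ 2942, ∠ = arctan(2826/818) ≈ 73.86°
pole (s+1): 1 + j2826 → |·| = √(1²+2826²) = √7986277 ≈ 2826, ∠ = arctan(2826/1) ≈ 89.98°
pole (s+10): 10 + j2826 → |·| = √(10²+2826²) = √7986376 ≈ 2826, ∠ = arctan(2826/10) ≈ 89.80°
pole (s+2000): 2000 + j2826 → |·| = √(2000²+2826²) = √11986276 ≈ 3462.1, ∠ = arctan(2826/2000) ≈ 54.71°
pole at origin: |s| = 2826, ∠ = 90.00° (in denominator)
|L| = 500 · 8.3153e+06 / 7.8137e+13 ≈ 5.321e-05
Gain = 20 log₁₀(5.321e-05) ≈ -85.48 dB
∠L = 162.85° − 324.49° = -161.64°

At s = jω = j2925:
zero (s+50): 50 + j2925 → |·| = √(50²+2925²) = √8558125 ≈ 2925.4, ∠ = arctan(2925/50) ≈ 89.02°
zero (s+818): 818 + j2925 → |·| = √(818²+2925²) = √9224749 ≈ 3037.2, ∠ = arctan(2925/818) ≈ 74.38°
pole (s+1): 1 + j2925 → |·| = √(1²+2925²) = √8555626 ≈ 2925, ∠ = arctan(2925/1) ≈ 89.98°
pole (s+10): 10 + j2925 → |·| = √(10²+2925²) = √8555725 ≈ 2925, ∠ = arctan(2925/10) ≈ 89.80°
pole (s+2000): 2000 + j2925 → |·| = √(2000²+2925²) = √12555625 ≈ 3543.4, ∠ = arctan(2925/2000) ≈ 55.64°
pole at origin: |s| = 2925, ∠ = 90.00° (in denominator)
|L| = 500 · 8.885e+06 / 8.8674e+13 ≈ 5.0099e-05
Gain = 20 log₁₀(5.0099e-05) ≈ -86.00 dB
∠L = 163.40° − 325.42° = -162.02°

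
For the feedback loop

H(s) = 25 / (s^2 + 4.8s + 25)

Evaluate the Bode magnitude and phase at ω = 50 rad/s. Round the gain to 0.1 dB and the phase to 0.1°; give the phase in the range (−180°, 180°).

-40.0 dB, -174.5°

At s = jω = j50:
quadratic: (j50)² + 4.8·j50 + 25 = -2475 + j240 → |·| ≈ 2486.6, ∠ ≈ 174.46°
|H| = 25 / 2486.6 ≈ 0.010054
Gain = 20 log₁₀(0.010054) ≈ -39.95 dB
∠H = 0.00° − 174.46° = -174.46°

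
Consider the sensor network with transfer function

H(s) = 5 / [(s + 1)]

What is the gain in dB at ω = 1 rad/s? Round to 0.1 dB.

11.0 dB

At ω = 1 rad/s:
pole (1 + j1·1) = 1 + j1 → |·| ≈ 1.4142, ∠ ≈ 45.00°
|H| = 5 · 1 / (1.4142) ≈ 3.5356
Gain = 20 log₁₀(3.5356) ≈ 10.97 dB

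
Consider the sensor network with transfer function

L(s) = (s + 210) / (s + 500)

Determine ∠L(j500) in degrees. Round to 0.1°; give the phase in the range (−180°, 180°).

Substitute s = j500:
Numerator: (j500) + 210 = 210 + j500
Denominator: (j500) + 500 = 500 + j500
|N| = √(210² + 500²) ≈ 542.31, ∠N ≈ 67.22°
|D| = √(500² + 500²) ≈ 707.11, ∠D ≈ 45.00°
∠L = 67.22° − 45.00° = 22.22°

22.2°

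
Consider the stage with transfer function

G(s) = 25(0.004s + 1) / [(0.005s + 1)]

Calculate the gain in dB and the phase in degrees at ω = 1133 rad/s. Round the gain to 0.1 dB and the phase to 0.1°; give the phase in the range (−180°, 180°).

26.1 dB, -2.4°

At ω = 1133 rad/s:
zero (1 + j1133·0.004) = 1 + j4.532 → |·| ≈ 4.641, ∠ ≈ 77.56°
pole (1 + j1133·0.005) = 1 + j5.665 → |·| ≈ 5.7526, ∠ ≈ 79.99°
|G| = 25 · 4.641 / (5.7526) ≈ 20.169
Gain = 20 log₁₀(20.169) ≈ 26.09 dB
∠G = (77.56°) − (79.99°) = -2.43°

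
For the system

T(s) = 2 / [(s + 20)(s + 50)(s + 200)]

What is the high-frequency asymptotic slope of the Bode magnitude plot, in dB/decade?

Each pole contributes −20 dB/decade at high frequency; each zero contributes +20 dB/decade.
Net: 0 zero(s) − 3 pole(s) → -60 dB/decade.

-60 dB/decade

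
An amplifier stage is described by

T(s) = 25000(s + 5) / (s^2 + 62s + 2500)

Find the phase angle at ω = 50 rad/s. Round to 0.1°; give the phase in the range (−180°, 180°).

At s = jω = j50:
zero (s+5): 5 + j50 → |·| = √(5²+50²) = √2525 ≈ 50.249, ∠ = arctan(50/5) ≈ 84.29°
quadratic: (j50)² + 62·j50 + 2500 = 0 + j3100 → |·| ≈ 3100, ∠ ≈ 90.00°
∠T = 84.29° − 90.00° = -5.71°

-5.7°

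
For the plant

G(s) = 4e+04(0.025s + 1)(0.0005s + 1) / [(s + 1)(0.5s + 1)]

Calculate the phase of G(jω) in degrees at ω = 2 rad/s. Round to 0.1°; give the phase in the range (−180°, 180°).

-105.5°

At ω = 2 rad/s:
zero (1 + j2·0.025) = 1 + j0.05 → |·| ≈ 1.0012, ∠ ≈ 2.86°
zero (1 + j2·0.0005) = 1 + j0.001 → |·| ≈ 1, ∠ ≈ 0.06°
pole (1 + j2·1) = 1 + j2 → |·| ≈ 2.2361, ∠ ≈ 63.43°
pole (1 + j2·0.5) = 1 + j1 → |·| ≈ 1.4142, ∠ ≈ 45.00°
∠G = (2.86° + 0.06°) − (63.43° + 45.00°) = -105.51°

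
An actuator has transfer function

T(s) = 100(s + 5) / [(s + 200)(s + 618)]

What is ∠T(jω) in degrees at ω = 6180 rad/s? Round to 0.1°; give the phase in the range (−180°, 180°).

At s = jω = j6180:
zero (s+5): 5 + j6180 → |·| = √(5²+6180²) = √38192425 ≈ 6180, ∠ = arctan(6180/5) ≈ 89.95°
pole (s+200): 200 + j6180 → |·| = √(200²+6180²) = √38232400 ≈ 6183.2, ∠ = arctan(6180/200) ≈ 88.15°
pole (s+618): 618 + j6180 → |·| = √(618²+6180²) = √38574324 ≈ 6210.8, ∠ = arctan(6180/618) ≈ 84.29°
∠T = 89.95° − 172.44° = -82.49°

-82.5°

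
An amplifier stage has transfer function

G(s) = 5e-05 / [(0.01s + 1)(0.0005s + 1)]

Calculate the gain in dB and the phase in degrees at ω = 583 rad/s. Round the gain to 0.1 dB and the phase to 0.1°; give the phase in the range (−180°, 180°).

At ω = 583 rad/s:
pole (1 + j583·0.01) = 1 + j5.83 → |·| ≈ 5.9151, ∠ ≈ 80.27°
pole (1 + j583·0.0005) = 1 + j0.2915 → |·| ≈ 1.0416, ∠ ≈ 16.25°
|G| = 5e-05 · 1 / (5.9151 · 1.0416) ≈ 8.1153e-06
Gain = 20 log₁₀(8.1153e-06) ≈ -101.81 dB
∠G = (0°) − (80.27° + 16.25°) = -96.52°

-101.8 dB, -96.5°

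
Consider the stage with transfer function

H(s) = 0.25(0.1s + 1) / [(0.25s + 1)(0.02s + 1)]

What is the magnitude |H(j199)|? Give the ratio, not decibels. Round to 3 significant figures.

At ω = 199 rad/s:
zero (1 + j199·0.1) = 1 + j19.9 → |·| ≈ 19.925, ∠ ≈ 87.12°
pole (1 + j199·0.25) = 1 + j49.75 → |·| ≈ 49.76, ∠ ≈ 88.85°
pole (1 + j199·0.02) = 1 + j3.98 → |·| ≈ 4.1037, ∠ ≈ 75.90°
|H| = 0.25 · 19.925 / (49.76 · 4.1037) ≈ 0.024394

0.0244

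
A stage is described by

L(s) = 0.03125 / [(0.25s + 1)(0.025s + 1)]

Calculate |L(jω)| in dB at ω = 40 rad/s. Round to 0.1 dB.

-53.2 dB

At ω = 40 rad/s:
pole (1 + j40·0.25) = 1 + j10 → |·| ≈ 10.05, ∠ ≈ 84.29°
pole (1 + j40·0.025) = 1 + j1 → |·| ≈ 1.4142, ∠ ≈ 45.00°
|L| = 0.03125 · 1 / (10.05 · 1.4142) ≈ 0.0021987
Gain = 20 log₁₀(0.0021987) ≈ -53.16 dB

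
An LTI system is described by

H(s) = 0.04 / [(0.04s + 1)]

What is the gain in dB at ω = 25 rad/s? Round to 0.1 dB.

-31.0 dB

At ω = 25 rad/s:
pole (1 + j25·0.04) = 1 + j1 → |·| ≈ 1.4142, ∠ ≈ 45.00°
|H| = 0.04 · 1 / (1.4142) ≈ 0.028285
Gain = 20 log₁₀(0.028285) ≈ -30.97 dB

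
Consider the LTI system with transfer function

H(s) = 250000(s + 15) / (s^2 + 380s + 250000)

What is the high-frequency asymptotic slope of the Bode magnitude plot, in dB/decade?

-20 dB/decade

Each pole contributes −20 dB/decade at high frequency; each zero contributes +20 dB/decade.
Net: 1 zero(s) − 2 pole(s) → -20 dB/decade.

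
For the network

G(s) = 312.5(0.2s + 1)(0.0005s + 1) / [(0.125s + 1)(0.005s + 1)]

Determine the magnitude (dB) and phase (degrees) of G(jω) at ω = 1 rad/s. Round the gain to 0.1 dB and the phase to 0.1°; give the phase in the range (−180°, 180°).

At ω = 1 rad/s:
zero (1 + j1·0.2) = 1 + j0.2 → |·| ≈ 1.0198, ∠ ≈ 11.31°
zero (1 + j1·0.0005) = 1 + j0.0005 → |·| ≈ 1, ∠ ≈ 0.03°
pole (1 + j1·0.125) = 1 + j0.125 → |·| ≈ 1.0078, ∠ ≈ 7.13°
pole (1 + j1·0.005) = 1 + j0.005 → |·| ≈ 1, ∠ ≈ 0.29°
|G| = 312.5 · 1.0198 · 1 / (1.0078 · 1) ≈ 316.22
Gain = 20 log₁₀(316.22) ≈ 50.00 dB
∠G = (11.31° + 0.03°) − (7.13° + 0.29°) = 3.92°

50.0 dB, 3.9°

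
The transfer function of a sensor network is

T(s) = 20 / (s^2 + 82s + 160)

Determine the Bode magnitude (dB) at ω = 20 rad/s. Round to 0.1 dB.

Substitute s = j20:
Numerator: 20 = 20 + j0
Denominator: (j20)^2 + 82(j20) + 160 = -240 + j1640
|N| = √(20² + 0²) ≈ 20, ∠N ≈ 0.00°
|D| = √(240² + 1640²) ≈ 1657.5, ∠D ≈ 98.33°
|T| = 20 / 1657.5 ≈ 0.012066
Gain = 20 log₁₀(0.012066) ≈ -38.37 dB

-38.4 dB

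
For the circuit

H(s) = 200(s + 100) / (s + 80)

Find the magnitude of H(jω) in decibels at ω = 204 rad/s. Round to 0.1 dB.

46.3 dB

At s = jω = j204:
zero (s+100): 100 + j204 → |·| = √(100²+204²) = √51616 ≈ 227.19, ∠ = arctan(204/100) ≈ 63.89°
pole (s+80): 80 + j204 → |·| = √(80²+204²) = √48016 ≈ 219.13, ∠ = arctan(204/80) ≈ 68.59°
|H| = 200 · 227.19 / 219.13 ≈ 207.36
Gain = 20 log₁₀(207.36) ≈ 46.33 dB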